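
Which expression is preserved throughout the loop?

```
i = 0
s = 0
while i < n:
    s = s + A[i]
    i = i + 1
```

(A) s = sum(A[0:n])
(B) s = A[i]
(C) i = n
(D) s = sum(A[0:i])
D

A loop invariant must hold before the first iteration and be re-established by every execution of the body.

(D) s = sum(A[0:i]): Initially i = 0 and s = 0 = sum of the empty slice A[0:0]. If s = sum(A[0:i]) holds at the top of an iteration, the body sets s to sum(A[0:i]) + A[i] = sum(A[0:i+1]) and then i to i+1, so s = sum(A[0:i]) holds again. At exit i = n, giving s = sum(A[0:n]).

The other options fail:
(A) s = sum(A[0:n]): false before the loop (s = 0, not the full sum) -- it only becomes true at exit.
(B) s = A[i]: after the first iteration s = A[0] but i = 1, so s = A[i] compares s with the wrong element (and fails in general).
(C) i = n: false initially (i = 0); it is the exit condition, not an invariant.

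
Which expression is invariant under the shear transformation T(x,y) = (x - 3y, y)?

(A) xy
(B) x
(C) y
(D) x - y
C

Under the shear T(x,y) = (x - 3y, y):
Substitute the transformed coordinates into each option and compare with the original:
(A) xy  ->  (x - 3y)(y) = xy - 3y^2   [differs from xy: not invariant]
(B) x  ->  (x - 3y) = x - 3y   [differs from x: not invariant]
(C) y  ->  (y) = y   [equals y: invariant]
(D) x - y  ->  (x - 3y) - (y) = x - 4y   [differs from x - y: not invariant]

Only option (C), y, is unchanged by the transformation.
A horizontal shear moves points parallel to the x-axis, so the y-coordinate (and any function of y alone) is unchanged.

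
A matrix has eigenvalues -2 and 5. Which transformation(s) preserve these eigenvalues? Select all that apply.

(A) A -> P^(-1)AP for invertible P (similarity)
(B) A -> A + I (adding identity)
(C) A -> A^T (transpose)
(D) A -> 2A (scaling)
A and C

Eigenvalues are preserved by:
1. Similarity transformations: A -> P^(-1)AP (same characteristic polynomial)
2. Transpose: A^T has the same eigenvalues as A

Eigenvalues are NOT preserved by:
- Adding identity: eigenvalues become -2+1, 5+1
- Scaling: eigenvalues become -4, 10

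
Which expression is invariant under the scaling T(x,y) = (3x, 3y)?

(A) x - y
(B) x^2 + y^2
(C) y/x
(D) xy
C

Under the uniform scaling T(x,y) = (3x, 3y):
Substitute the transformed coordinates into each option and compare with the original:
(A) x - y  ->  (3x) - (3y) = 3x - 3y   [differs from x - y: not invariant]
(B) x^2 + y^2  ->  (3x)^2 + (3y)^2 = 9x^2 + 9y^2   [differs from x^2 + y^2: not invariant]
(C) y/x  ->  (3y)/(3x) = y/x   [equals y/x: invariant]
(D) xy  ->  (3x)(3y) = 9xy   [differs from xy: not invariant]

Only option (C), y/x, is unchanged by the transformation.
The common factor 3 cancels in a ratio of coordinates, while sums, products and sums of squares pick up factors of 3 or 9.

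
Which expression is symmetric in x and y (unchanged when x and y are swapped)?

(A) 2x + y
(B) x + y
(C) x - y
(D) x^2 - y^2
B

A symmetric expression is unchanged when the variables are permuted; here the transformation to test is the swap (x, y) -> (y, x).
Substitute the transformed coordinates into each option and compare with the original:
(A) 2x + y  ->  2(y) + (x) = x + 2y   [differs from 2x + y: not invariant]
(B) x + y  ->  (y) + (x) = x + y   [equals x + y: invariant]
(C) x - y  ->  (y) - (x) = -x + y   [differs from x - y: not invariant]
(D) x^2 - y^2  ->  (y)^2 - (x)^2 = -x^2 + y^2   [differs from x^2 - y^2: not invariant]

Only option (B), x + y, is unchanged by the transformation.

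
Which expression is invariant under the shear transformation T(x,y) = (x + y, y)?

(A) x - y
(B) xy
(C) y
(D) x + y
C

Under the shear T(x,y) = (x + y, y):
Substitute the transformed coordinates into each option and compare with the original:
(A) x - y  ->  (x + y) - (y) = x   [differs from x - y: not invariant]
(B) xy  ->  (x + y)(y) = xy + y^2   [differs from xy: not invariant]
(C) y  ->  (y) = y   [equals y: invariant]
(D) x + y  ->  (x + y) + (y) = x + 2y   [differs from x + y: not invariant]

Only option (C), y, is unchanged by the transformation.
A horizontal shear moves points parallel to the x-axis, so the y-coordinate (and any function of y alone) is unchanged.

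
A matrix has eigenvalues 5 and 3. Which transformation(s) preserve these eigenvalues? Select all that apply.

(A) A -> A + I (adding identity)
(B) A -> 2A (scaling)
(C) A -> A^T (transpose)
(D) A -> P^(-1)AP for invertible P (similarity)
C and D

Eigenvalues are preserved by:
1. Similarity transformations: A -> P^(-1)AP (same characteristic polynomial)
2. Transpose: A^T has the same eigenvalues as A

Eigenvalues are NOT preserved by:
- Adding identity: eigenvalues become 5+1, 3+1
- Scaling: eigenvalues become 10, 6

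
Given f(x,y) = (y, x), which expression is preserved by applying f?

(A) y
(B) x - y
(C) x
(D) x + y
D

For f(x,y) = (y, x):
After applying f: x' = y, y' = x. So x' + y' = y + x = x + y.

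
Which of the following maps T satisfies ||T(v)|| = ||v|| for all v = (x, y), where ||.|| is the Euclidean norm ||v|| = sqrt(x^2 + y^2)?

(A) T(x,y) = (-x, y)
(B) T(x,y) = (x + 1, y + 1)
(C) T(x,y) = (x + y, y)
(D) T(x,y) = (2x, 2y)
A

A transformation preserves a norm if ||T(v)|| = ||v|| for every v; a single vector where the norm changes rules an option out.

(A) T(x,y) = (-x, y): preserves the norm -- it is an orthogonal map (a rotation/reflection), and (-x)^2 + (y)^2 simplifies to x^2 + y^2.
(B) T(x,y) = (x + 1, y + 1): v = (1, 0) has norm sqrt((1)^2 + (0)^2) = 1, but T(v) = (2, 1) has norm sqrt(5) -- not preserved.
(C) T(x,y) = (x + y, y): v = (0, 1) has norm sqrt((0)^2 + (1)^2) = 1, but T(v) = (1, 1) has norm sqrt(2) -- not preserved.
(D) T(x,y) = (2x, 2y): v = (1, 0) has norm sqrt((1)^2 + (0)^2) = 1, but T(v) = (2, 0) has norm 2 -- not preserved.

Therefore the answer is (A).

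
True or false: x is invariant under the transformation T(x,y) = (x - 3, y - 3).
False

Substitute T(x,y) = (x - 3, y - 3) into the expression and compare with the original.

Original: x
After applying T: (x - 3) = x - 3

This differs from the original x (difference: -3), so the expression is NOT invariant.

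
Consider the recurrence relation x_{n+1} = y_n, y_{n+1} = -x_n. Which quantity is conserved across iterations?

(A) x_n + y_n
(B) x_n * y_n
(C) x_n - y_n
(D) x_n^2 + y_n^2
D

For the recurrence x_{n+1} = y_n, y_{n+1} = -x_n:

x_{n+1}^2 + y_{n+1}^2 = y_n^2 + (-x_n)^2 = x_n^2 + y_n^2
The sum of squares is conserved (like energy in a harmonic oscillator).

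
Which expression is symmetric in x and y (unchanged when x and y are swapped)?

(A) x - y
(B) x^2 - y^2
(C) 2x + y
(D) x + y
D

A symmetric expression is unchanged when the variables are permuted; here the transformation to test is the swap (x, y) -> (y, x).
Substitute the transformed coordinates into each option and compare with the original:
(A) x - y  ->  (y) - (x) = -x + y   [differs from x - y: not invariant]
(B) x^2 - y^2  ->  (y)^2 - (x)^2 = -x^2 + y^2   [differs from x^2 - y^2: not invariant]
(C) 2x + y  ->  2(y) + (x) = x + 2y   [differs from 2x + y: not invariant]
(D) x + y  ->  (y) + (x) = x + y   [equals x + y: invariant]

Only option (D), x + y, is unchanged by the transformation.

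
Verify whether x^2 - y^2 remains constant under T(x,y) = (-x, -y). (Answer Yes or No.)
Yes

Substitute T(x,y) = (-x, -y) into the expression and compare with the original.

Original: x^2 - y^2
After applying T: (-x)^2 - (-y)^2 = x^2 - y^2

This is identical to the original x^2 - y^2, so the expression is invariant.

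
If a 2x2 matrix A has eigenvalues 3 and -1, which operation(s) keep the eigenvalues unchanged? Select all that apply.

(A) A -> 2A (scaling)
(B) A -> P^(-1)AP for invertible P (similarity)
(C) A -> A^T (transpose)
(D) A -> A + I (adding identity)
B and C

Eigenvalues are preserved by:
1. Similarity transformations: A -> P^(-1)AP (same characteristic polynomial)
2. Transpose: A^T has the same eigenvalues as A

Eigenvalues are NOT preserved by:
- Adding identity: eigenvalues become 3+1, -1+1
- Scaling: eigenvalues become 6, -2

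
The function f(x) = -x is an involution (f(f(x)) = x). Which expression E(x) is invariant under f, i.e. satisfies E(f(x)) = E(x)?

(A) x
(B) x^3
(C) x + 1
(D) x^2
D

Replace x by f(x) = -x in each option and simplify. As a quick numerical cross-check, also compare E(4) with E(f(4)) = E(-4).

(A) x  ->  (-x) = -x; check: E(4) = 4 but E(-4) = -4.   [not invariant]
(B) x^3  ->  (-x)^3 = -x^3; check: E(4) = 64 but E(-4) = -64.   [not invariant]
(C) x + 1  ->  (-x) + 1 = 1 - x; check: E(4) = 5 but E(-4) = -3.   [not invariant]
(D) x^2  ->  (-x)^2, which simplifies back to x^2; check: E(4) = 16, E(-4) = 16.   [invariant]

Only (D) is unchanged. E is symmetric under swapping x with f(x) = -x, which is exactly what an involution does.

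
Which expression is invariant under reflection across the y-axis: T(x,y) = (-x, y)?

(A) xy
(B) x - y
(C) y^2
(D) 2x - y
C

The map is reflection across the y-axis: T(x,y) = (-x, y).
Substitute the transformed coordinates into each option and compare with the original:
(A) xy  ->  (-x)(y) = -xy   [differs from xy: not invariant]
(B) x - y  ->  (-x) - (y) = -x - y   [differs from x - y: not invariant]
(C) y^2  ->  (y)^2 = y^2   [equals y^2: invariant]
(D) 2x - y  ->  2(-x) - (y) = -2x - y   [differs from 2x - y: not invariant]

Only option (C), y^2, is unchanged by the transformation.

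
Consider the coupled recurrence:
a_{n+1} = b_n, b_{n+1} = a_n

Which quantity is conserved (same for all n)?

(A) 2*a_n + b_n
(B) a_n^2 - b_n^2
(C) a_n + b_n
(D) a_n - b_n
C

Replace a_n by a_{n+1} = b_n and b_n by b_{n+1} = a_n in each option and simplify:
(A) 2*a_n + b_n  ->  2*(b_n) + (a_n) = a_n + 2*b_n   [not conserved]
(B) a_n^2 - b_n^2  ->  (b_n)^2 - (a_n)^2 = -a_n^2 + b_n^2   [not conserved]
(C) a_n + b_n  ->  (b_n) + (a_n) = a_n + b_n   [conserved]
(D) a_n - b_n  ->  (b_n) - (a_n) = -a_n + b_n   [not conserved]

Only (C) a_n + b_n returns to itself after one step, so it is the conserved quantity.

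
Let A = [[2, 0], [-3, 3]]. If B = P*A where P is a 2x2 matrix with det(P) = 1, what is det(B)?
6

By the multiplicative property of determinants, det(B) = det(P*A) = det(P) * det(A) = det(A),
so the determinant is invariant under multiplication by any determinant-1 matrix; we just need det(A).

det(A) = (2)(3) - (0)(-3) = 6 - 0 = 6

Therefore det(B) = 1 * 6 = 6.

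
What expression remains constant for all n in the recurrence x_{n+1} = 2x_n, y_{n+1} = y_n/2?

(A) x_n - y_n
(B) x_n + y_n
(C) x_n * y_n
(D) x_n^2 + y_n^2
C

For the recurrence x_{n+1} = 2x_n, y_{n+1} = y_n/2:

x_{n+1} * y_{n+1} = (2x_n) * (y_n/2) = x_n * y_n
The product is conserved.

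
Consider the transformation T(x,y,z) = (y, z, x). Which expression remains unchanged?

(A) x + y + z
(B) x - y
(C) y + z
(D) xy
A

Apply T(x,y,z) = (y, z, x) to each option, i.e. replace (x, y, z) by the transformed coordinates.
Substitute the transformed coordinates into each option and compare with the original:
(A) x + y + z  ->  (y) + (z) + (x) = x + y + z   [equals x + y + z: invariant]
(B) x - y  ->  (y) - (z) = y - z   [differs from x - y: not invariant]
(C) y + z  ->  (z) + (x) = x + z   [differs from y + z: not invariant]
(D) xy  ->  (y)(z) = yz   [differs from xy: not invariant]

Only option (A), x + y + z, is unchanged by the transformation.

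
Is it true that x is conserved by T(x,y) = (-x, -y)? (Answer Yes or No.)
No

Substitute T(x,y) = (-x, -y) into the expression and compare with the original.

Original: x
After applying T: (-x) = -x

This differs from the original x (difference: -2x), so the expression is NOT invariant.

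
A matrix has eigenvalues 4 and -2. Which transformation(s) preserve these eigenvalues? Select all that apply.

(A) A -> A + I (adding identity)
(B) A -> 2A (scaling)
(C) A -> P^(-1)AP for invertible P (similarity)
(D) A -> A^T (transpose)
C and D

Eigenvalues are preserved by:
1. Similarity transformations: A -> P^(-1)AP (same characteristic polynomial)
2. Transpose: A^T has the same eigenvalues as A

Eigenvalues are NOT preserved by:
- Adding identity: eigenvalues become 4+1, -2+1
- Scaling: eigenvalues become 8, -4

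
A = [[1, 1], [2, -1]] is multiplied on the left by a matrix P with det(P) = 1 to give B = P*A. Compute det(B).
-3

By the multiplicative property of determinants, det(B) = det(P*A) = det(P) * det(A) = det(A),
so the determinant is invariant under multiplication by any determinant-1 matrix; we just need det(A).

det(A) = (1)(-1) - (1)(2) = -1 - 2 = -3

Therefore det(B) = 1 * (-3) = -3.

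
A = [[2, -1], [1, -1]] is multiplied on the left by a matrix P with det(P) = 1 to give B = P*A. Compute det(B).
-1

By the multiplicative property of determinants, det(B) = det(P*A) = det(P) * det(A) = det(A),
so the determinant is invariant under multiplication by any determinant-1 matrix; we just need det(A).

det(A) = (2)(-1) - (-1)(1) = -2 - (-1) = -1

Therefore det(B) = 1 * (-1) = -1.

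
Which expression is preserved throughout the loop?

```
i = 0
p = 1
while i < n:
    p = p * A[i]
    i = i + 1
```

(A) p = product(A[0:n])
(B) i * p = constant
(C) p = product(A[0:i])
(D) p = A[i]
C

A loop invariant must hold before the first iteration and be re-established by every execution of the body.

(C) p = product(A[0:i]): Initially i = 0 and p = 1 = product of the empty slice A[0:0]. If p = product(A[0:i]) holds at the top of an iteration, the body sets p to product(A[0:i]) * A[i] = product(A[0:i+1]) and then i to i+1, so the property is restored. At exit i = n, giving p = product(A[0:n]).

The other options fail:
(A) p = product(A[0:n]): false before the loop (p = 1, not the full product) -- it only becomes true at exit.
(B) i * p = constant: initially i * p = 0, but after one iteration it is 1 * A[0], which is nonzero in general.
(D) p = A[i]: after the first iteration p = A[0] but i = 1; in general p is a product of several elements, not a single one.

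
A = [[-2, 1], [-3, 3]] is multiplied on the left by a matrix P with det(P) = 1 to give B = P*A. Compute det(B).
-3

By the multiplicative property of determinants, det(B) = det(P*A) = det(P) * det(A) = det(A),
so the determinant is invariant under multiplication by any determinant-1 matrix; we just need det(A).

det(A) = (-2)(3) - (1)(-3) = -6 - (-3) = -3

Therefore det(B) = 1 * (-3) = -3.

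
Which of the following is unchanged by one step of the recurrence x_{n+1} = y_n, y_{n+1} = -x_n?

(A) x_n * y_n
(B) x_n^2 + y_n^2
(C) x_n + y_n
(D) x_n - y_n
B

For the recurrence x_{n+1} = y_n, y_{n+1} = -x_n:

x_{n+1}^2 + y_{n+1}^2 = y_n^2 + (-x_n)^2 = x_n^2 + y_n^2
The sum of squares is conserved (like energy in a harmonic oscillator).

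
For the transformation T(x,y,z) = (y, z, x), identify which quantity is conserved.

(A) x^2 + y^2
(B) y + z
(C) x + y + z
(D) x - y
C

Apply T(x,y,z) = (y, z, x) to each option, i.e. replace (x, y, z) by the transformed coordinates.
Substitute the transformed coordinates into each option and compare with the original:
(A) x^2 + y^2  ->  (y)^2 + (z)^2 = y^2 + z^2   [differs from x^2 + y^2: not invariant]
(B) y + z  ->  (z) + (x) = x + z   [differs from y + z: not invariant]
(C) x + y + z  ->  (y) + (z) + (x) = x + y + z   [equals x + y + z: invariant]
(D) x - y  ->  (y) - (z) = y - z   [differs from x - y: not invariant]

Only option (C), x + y + z, is unchanged by the transformation.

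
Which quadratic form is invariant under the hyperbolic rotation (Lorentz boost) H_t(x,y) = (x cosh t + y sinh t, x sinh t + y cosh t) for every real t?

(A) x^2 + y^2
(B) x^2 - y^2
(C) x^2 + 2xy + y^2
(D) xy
B

Write x' = x cosh t + y sinh t, y' = x sinh t + y cosh t and substitute into each option:
(A) x^2 + y^2: (x cosh t + y sinh t)^2 + (x sinh t + y cosh t)^2 = (x^2 + y^2)(cosh^2 t + sinh^2 t) + 4xy sinh t cosh t = (x^2 + y^2) cosh 2t + 2xy sinh 2t   [not invariant for t != 0]
(B) x^2 - y^2: (x cosh t + y sinh t)^2 - (x sinh t + y cosh t)^2 = x^2(cosh^2 t - sinh^2 t) + 2xy(cosh t sinh t - sinh t cosh t) + y^2(sinh^2 t - cosh^2 t) = x^2 - y^2   [invariant, using cosh^2 t - sinh^2 t = 1]
(C) x^2 + 2xy + y^2: (x' + y')^2 with x' + y' = (x + y)(cosh t + sinh t) = (x + y)e^t, so it becomes (x + y)^2 e^(2t)   [not invariant for t != 0]
(D) xy: (x cosh t + y sinh t)(x sinh t + y cosh t) = xy(cosh^2 t + sinh^2 t) + (x^2 + y^2) sinh t cosh t = xy cosh 2t + (x^2 + y^2)(sinh 2t)/2   [not invariant for t != 0]

Only (B) x^2 - y^2 is unchanged; it is the Minkowski form preserved by Lorentz boosts, just as x^2 + y^2 is preserved by ordinary rotations.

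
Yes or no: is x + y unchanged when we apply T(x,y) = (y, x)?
Yes

Substitute T(x,y) = (y, x) into the expression and compare with the original.

Original: x + y
After applying T: (y) + (x) = x + y

This is identical to the original x + y, so the expression is invariant.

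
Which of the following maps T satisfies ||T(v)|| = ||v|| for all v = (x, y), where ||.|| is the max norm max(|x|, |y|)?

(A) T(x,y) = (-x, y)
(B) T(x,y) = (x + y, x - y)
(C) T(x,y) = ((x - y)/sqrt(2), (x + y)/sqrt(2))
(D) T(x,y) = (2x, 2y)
A

A transformation preserves a norm if ||T(v)|| = ||v|| for every v; a single vector where the norm changes rules an option out.

(A) T(x,y) = (-x, y): preserves the norm -- it only permutes the coordinates and/or flips signs, which leaves max(|x|, |y|) unchanged.
(B) T(x,y) = (x + y, x - y): v = (1, 1) has norm max(|1|, |1|) = 1, but T(v) = (2, 0) has norm 2 -- not preserved.
(C) T(x,y) = ((x - y)/sqrt(2), (x + y)/sqrt(2)): v = (1, 0) has norm max(|1|, |0|) = 1, but T(v) = (sqrt(2)/2, sqrt(2)/2) has norm sqrt(2)/2 -- not preserved.
(D) T(x,y) = (2x, 2y): v = (1, 0) has norm max(|1|, |0|) = 1, but T(v) = (2, 0) has norm 2 -- not preserved.

Therefore the answer is (A).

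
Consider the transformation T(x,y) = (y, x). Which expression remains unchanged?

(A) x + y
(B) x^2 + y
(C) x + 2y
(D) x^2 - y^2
A

An expression E(x,y) is invariant under T if E(T(x,y)) = E(x,y). Here T(x,y) = (y, x).
Substitute the transformed coordinates into each option and compare with the original:
(A) x + y  ->  (y) + (x) = x + y   [equals x + y: invariant]
(B) x^2 + y  ->  (y)^2 + (x) = x + y^2   [differs from x^2 + y: not invariant]
(C) x + 2y  ->  (y) + 2(x) = 2x + y   [differs from x + 2y: not invariant]
(D) x^2 - y^2  ->  (y)^2 - (x)^2 = -x^2 + y^2   [differs from x^2 - y^2: not invariant]

Only option (A), x + y, is unchanged by the transformation.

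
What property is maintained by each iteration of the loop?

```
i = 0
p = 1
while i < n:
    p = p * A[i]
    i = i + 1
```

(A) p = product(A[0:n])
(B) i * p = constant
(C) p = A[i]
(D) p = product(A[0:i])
D

A loop invariant must hold before the first iteration and be re-established by every execution of the body.

(D) p = product(A[0:i]): Initially i = 0 and p = 1 = product of the empty slice A[0:0]. If p = product(A[0:i]) holds at the top of an iteration, the body sets p to product(A[0:i]) * A[i] = product(A[0:i+1]) and then i to i+1, so the property is restored. At exit i = n, giving p = product(A[0:n]).

The other options fail:
(A) p = product(A[0:n]): false before the loop (p = 1, not the full product) -- it only becomes true at exit.
(B) i * p = constant: initially i * p = 0, but after one iteration it is 1 * A[0], which is nonzero in general.
(C) p = A[i]: after the first iteration p = A[0] but i = 1; in general p is a product of several elements, not a single one.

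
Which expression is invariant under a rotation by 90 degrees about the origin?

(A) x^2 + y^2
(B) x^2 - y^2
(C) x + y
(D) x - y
A

A rotation by 90 degrees sends (x, y) to (-y, x).
Substitute the transformed coordinates into each option and compare with the original:
(A) x^2 + y^2  ->  (-y)^2 + (x)^2 = x^2 + y^2   [equals x^2 + y^2: invariant]
(B) x^2 - y^2  ->  (-y)^2 - (x)^2 = -x^2 + y^2   [differs from x^2 - y^2: not invariant]
(C) x + y  ->  (-y) + (x) = x - y   [differs from x + y: not invariant]
(D) x - y  ->  (-y) - (x) = -x - y   [differs from x - y: not invariant]

Only option (A), x^2 + y^2, is unchanged by the transformation.
Geometrically, x^2 + y^2 is the squared distance from the origin, which every rotation about the origin preserves.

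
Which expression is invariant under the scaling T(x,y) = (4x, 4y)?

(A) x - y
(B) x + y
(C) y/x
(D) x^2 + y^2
C

Under the uniform scaling T(x,y) = (4x, 4y):
Substitute the transformed coordinates into each option and compare with the original:
(A) x - y  ->  (4x) - (4y) = 4x - 4y   [differs from x - y: not invariant]
(B) x + y  ->  (4x) + (4y) = 4x + 4y   [differs from x + y: not invariant]
(C) y/x  ->  (4y)/(4x) = y/x   [equals y/x: invariant]
(D) x^2 + y^2  ->  (4x)^2 + (4y)^2 = 16x^2 + 16y^2   [differs from x^2 + y^2: not invariant]

Only option (C), y/x, is unchanged by the transformation.
The common factor 4 cancels in a ratio of coordinates, while sums, products and sums of squares pick up factors of 4 or 16.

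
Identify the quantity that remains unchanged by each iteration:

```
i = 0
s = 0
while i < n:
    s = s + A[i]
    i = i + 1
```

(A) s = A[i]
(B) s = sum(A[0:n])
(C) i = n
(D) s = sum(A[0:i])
D

A loop invariant must hold before the first iteration and be re-established by every execution of the body.

(D) s = sum(A[0:i]): Initially i = 0 and s = 0 = sum of the empty slice A[0:0]. If s = sum(A[0:i]) holds at the top of an iteration, the body sets s to sum(A[0:i]) + A[i] = sum(A[0:i+1]) and then i to i+1, so s = sum(A[0:i]) holds again. At exit i = n, giving s = sum(A[0:n]).

The other options fail:
(A) s = A[i]: after the first iteration s = A[0] but i = 1, so s = A[i] compares s with the wrong element (and fails in general).
(B) s = sum(A[0:n]): false before the loop (s = 0, not the full sum) -- it only becomes true at exit.
(C) i = n: false initially (i = 0); it is the exit condition, not an invariant.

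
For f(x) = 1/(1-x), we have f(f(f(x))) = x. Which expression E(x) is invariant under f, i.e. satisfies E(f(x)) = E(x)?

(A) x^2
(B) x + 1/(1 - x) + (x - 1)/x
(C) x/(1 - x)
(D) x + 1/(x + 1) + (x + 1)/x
B

Replace x by f(x) = 1/(1 - x) in each option and simplify. As a quick numerical cross-check, also compare E(3) with E(f(3)) = E(-1/2).

(A) x^2  ->  (1/(1 - x))^2 = (x - 1)^(-2); check: E(3) = 9 but E(-1/2) = 1/4.   [not invariant]
(B) x + 1/(1 - x) + (x - 1)/x  ->  (1/(1 - x)) + 1/(1 - (1/(1 - x))) + ((1/(1 - x)) - 1)/(1/(1 - x)), which simplifies back to x + 1/(1 - x) + (x - 1)/x; check: E(3) = 19/6, E(-1/2) = 19/6.   [invariant]
(C) x/(1 - x)  ->  (1/(1 - x))/(1 - (1/(1 - x))) = -1/x; check: E(3) = -3/2 but E(-1/2) = -1/3.   [not invariant]
(D) x + 1/(x + 1) + (x + 1)/x  ->  (1/(1 - x)) + 1/((1/(1 - x)) + 1) + ((1/(1 - x)) + 1)/(1/(1 - x)) = (-x^3 + 6x^2 - 11x + 7)/(x^2 - 3x + 2); check: E(3) = 55/12 but E(-1/2) = 1/2.   [not invariant]

Only (B) is unchanged. Indeed f(f(x)) = 1/(1 - 1/(1-x)) = (1-x)/(-x) = (x-1)/x, so E(x) = x + f(x) + f(f(x)) is the sum over the whole 3-cycle; applying f just permutes the three terms cyclically (x -> f(x) -> f(f(x)) -> x), leaving the sum unchanged.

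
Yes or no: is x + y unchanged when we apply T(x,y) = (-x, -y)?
No

Substitute T(x,y) = (-x, -y) into the expression and compare with the original.

Original: x + y
After applying T: (-x) + (-y) = -x - y

This differs from the original x + y (difference: -2x - 2y), so the expression is NOT invariant.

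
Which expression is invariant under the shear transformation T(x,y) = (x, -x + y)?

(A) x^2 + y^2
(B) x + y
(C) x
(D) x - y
C

Under the shear T(x,y) = (x, -x + y):
Substitute the transformed coordinates into each option and compare with the original:
(A) x^2 + y^2  ->  (x)^2 + (-x + y)^2 = 2x^2 - 2xy + y^2   [differs from x^2 + y^2: not invariant]
(B) x + y  ->  (x) + (-x + y) = y   [differs from x + y: not invariant]
(C) x  ->  (x) = x   [equals x: invariant]
(D) x - y  ->  (x) - (-x + y) = 2x - y   [differs from x - y: not invariant]

Only option (C), x, is unchanged by the transformation.
A vertical shear moves points parallel to the y-axis, so the x-coordinate (and any function of x alone) is unchanged.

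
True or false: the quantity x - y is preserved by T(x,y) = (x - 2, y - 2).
True

Substitute T(x,y) = (x - 2, y - 2) into the expression and compare with the original.

Original: x - y
After applying T: (x - 2) - (y - 2) = x - y

This is identical to the original x - y, so the expression is invariant.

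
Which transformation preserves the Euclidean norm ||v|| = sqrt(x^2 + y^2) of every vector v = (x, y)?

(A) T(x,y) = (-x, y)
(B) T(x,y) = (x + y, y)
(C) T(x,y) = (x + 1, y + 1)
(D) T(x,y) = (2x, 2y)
A

A transformation preserves a norm if ||T(v)|| = ||v|| for every v; a single vector where the norm changes rules an option out.

(A) T(x,y) = (-x, y): preserves the norm -- it is an orthogonal map (a rotation/reflection), and (-x)^2 + (y)^2 simplifies to x^2 + y^2.
(B) T(x,y) = (x + y, y): v = (0, 1) has norm sqrt((0)^2 + (1)^2) = 1, but T(v) = (1, 1) has norm sqrt(2) -- not preserved.
(C) T(x,y) = (x + 1, y + 1): v = (1, 0) has norm sqrt((1)^2 + (0)^2) = 1, but T(v) = (2, 1) has norm sqrt(5) -- not preserved.
(D) T(x,y) = (2x, 2y): v = (1, 0) has norm sqrt((1)^2 + (0)^2) = 1, but T(v) = (2, 0) has norm 2 -- not preserved.

Therefore the answer is (A).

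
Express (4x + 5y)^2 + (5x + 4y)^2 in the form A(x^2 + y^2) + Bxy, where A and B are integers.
41(x^2 + y^2) + 80xy

Expanding: (4x + 5y)^2 = 16x^2 + 40xy + 25y^2
(5x + 4y)^2 = 25x^2 + 40xy + 16y^2
Sum = (16+25)(x^2+y^2) + 80xy = 41(x^2 + y^2) + 80xy
This is symmetric in x and y.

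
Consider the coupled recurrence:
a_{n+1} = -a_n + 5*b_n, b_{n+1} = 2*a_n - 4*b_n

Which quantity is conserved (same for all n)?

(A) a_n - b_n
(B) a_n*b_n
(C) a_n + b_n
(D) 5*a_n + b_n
C

Replace a_n by a_{n+1} = -a_n + 5*b_n and b_n by b_{n+1} = 2*a_n - 4*b_n in each option and simplify:
(A) a_n - b_n  ->  (-a_n + 5*b_n) - (2*a_n - 4*b_n) = -3*a_n + 9*b_n   [not conserved]
(B) a_n*b_n  ->  (-a_n + 5*b_n)*(2*a_n - 4*b_n) = -2*a_n^2 + 14*a_n*b_n - 20*b_n^2   [not conserved]
(C) a_n + b_n  ->  (-a_n + 5*b_n) + (2*a_n - 4*b_n) = a_n + b_n   [conserved]
(D) 5*a_n + b_n  ->  5*(-a_n + 5*b_n) + (2*a_n - 4*b_n) = -3*a_n + 21*b_n   [not conserved]

Only (C) a_n + b_n returns to itself after one step, so it is the conserved quantity.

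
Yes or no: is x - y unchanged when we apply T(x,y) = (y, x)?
No

Substitute T(x,y) = (y, x) into the expression and compare with the original.

Original: x - y
After applying T: (y) - (x) = -x + y

This differs from the original x - y (difference: -2x + 2y), so the expression is NOT invariant.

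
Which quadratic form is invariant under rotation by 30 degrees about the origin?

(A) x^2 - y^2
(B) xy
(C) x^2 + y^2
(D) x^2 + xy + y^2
C

Rotation by 30 degrees sends (x, y) to (sqrt(3)x/2 - y/2, x/2 + sqrt(3)y/2).
Substitute the transformed coordinates into each option and compare with the original:
(A) x^2 - y^2  ->  (sqrt(3)x/2 - y/2)^2 - (x/2 + sqrt(3)y/2)^2 = x^2/2 - sqrt(3)xy - y^2/2   [differs from x^2 - y^2: not invariant]
(B) xy  ->  (sqrt(3)x/2 - y/2)(x/2 + sqrt(3)y/2) = sqrt(3)x^2/4 + xy/2 - sqrt(3)y^2/4   [differs from xy: not invariant]
(C) x^2 + y^2  ->  (sqrt(3)x/2 - y/2)^2 + (x/2 + sqrt(3)y/2)^2 = x^2 + y^2   [equals x^2 + y^2: invariant]
(D) x^2 + xy + y^2  ->  (sqrt(3)x/2 - y/2)^2 + (sqrt(3)x/2 - y/2)(x/2 + sqrt(3)y/2) + (x/2 + sqrt(3)y/2)^2 = sqrt(3)x^2/4 + x^2 + xy/2 - sqrt(3)y^2/4 + y^2   [differs from x^2 + xy + y^2: not invariant]

Only option (C), x^2 + y^2, is unchanged by the transformation.
x^2 + y^2 is the squared distance from the origin, which rotations preserve.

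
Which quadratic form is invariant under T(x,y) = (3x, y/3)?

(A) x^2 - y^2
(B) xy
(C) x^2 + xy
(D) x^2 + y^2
B

T multiplies x by 3 and divides y by 3.
Substitute the transformed coordinates into each option and compare with the original:
(A) x^2 - y^2  ->  (3x)^2 - (y/3)^2 = 9x^2 - y^2/9   [differs from x^2 - y^2: not invariant]
(B) xy  ->  (3x)(y/3) = xy   [equals xy: invariant]
(C) x^2 + xy  ->  (3x)^2 + (3x)(y/3) = 9x^2 + xy   [differs from x^2 + xy: not invariant]
(D) x^2 + y^2  ->  (3x)^2 + (y/3)^2 = 9x^2 + y^2/9   [differs from x^2 + y^2: not invariant]

Only option (B), xy, is unchanged by the transformation.
The factors 3 and 1/3 cancel only in the pure product xy.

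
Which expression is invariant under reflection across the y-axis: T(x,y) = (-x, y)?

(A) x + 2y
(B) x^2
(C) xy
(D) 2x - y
B

The map is reflection across the y-axis: T(x,y) = (-x, y).
Substitute the transformed coordinates into each option and compare with the original:
(A) x + 2y  ->  (-x) + 2(y) = -x + 2y   [differs from x + 2y: not invariant]
(B) x^2  ->  (-x)^2 = x^2   [equals x^2: invariant]
(C) xy  ->  (-x)(y) = -xy   [differs from xy: not invariant]
(D) 2x - y  ->  2(-x) - (y) = -2x - y   [differs from 2x - y: not invariant]

Only option (B), x^2, is unchanged by the transformation.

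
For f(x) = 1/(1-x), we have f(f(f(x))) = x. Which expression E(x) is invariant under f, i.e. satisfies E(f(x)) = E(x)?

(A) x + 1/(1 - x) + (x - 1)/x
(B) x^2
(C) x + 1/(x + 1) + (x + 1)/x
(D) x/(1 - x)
A

Replace x by f(x) = 1/(1 - x) in each option and simplify. As a quick numerical cross-check, also compare E(4) with E(f(4)) = E(-1/3).

(A) x + 1/(1 - x) + (x - 1)/x  ->  (1/(1 - x)) + 1/(1 - (1/(1 - x))) + ((1/(1 - x)) - 1)/(1/(1 - x)), which simplifies back to x + 1/(1 - x) + (x - 1)/x; check: E(4) = 53/12, E(-1/3) = 53/12.   [invariant]
(B) x^2  ->  (1/(1 - x))^2 = (x - 1)^(-2); check: E(4) = 16 but E(-1/3) = 1/9.   [not invariant]
(C) x + 1/(x + 1) + (x + 1)/x  ->  (1/(1 - x)) + 1/((1/(1 - x)) + 1) + ((1/(1 - x)) + 1)/(1/(1 - x)) = (-x^3 + 6x^2 - 11x + 7)/(x^2 - 3x + 2); check: E(4) = 109/20 but E(-1/3) = -5/6.   [not invariant]
(D) x/(1 - x)  ->  (1/(1 - x))/(1 - (1/(1 - x))) = -1/x; check: E(4) = -4/3 but E(-1/3) = -1/4.   [not invariant]

Only (A) is unchanged. Indeed f(f(x)) = 1/(1 - 1/(1-x)) = (1-x)/(-x) = (x-1)/x, so E(x) = x + f(x) + f(f(x)) is the sum over the whole 3-cycle; applying f just permutes the three terms cyclically (x -> f(x) -> f(f(x)) -> x), leaving the sum unchanged.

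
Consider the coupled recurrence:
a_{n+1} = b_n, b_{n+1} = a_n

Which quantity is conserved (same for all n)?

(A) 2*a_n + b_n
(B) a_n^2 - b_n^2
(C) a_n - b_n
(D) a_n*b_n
D

Replace a_n by a_{n+1} = b_n and b_n by b_{n+1} = a_n in each option and simplify:
(A) 2*a_n + b_n  ->  2*(b_n) + (a_n) = a_n + 2*b_n   [not conserved]
(B) a_n^2 - b_n^2  ->  (b_n)^2 - (a_n)^2 = -a_n^2 + b_n^2   [not conserved]
(C) a_n - b_n  ->  (b_n) - (a_n) = -a_n + b_n   [not conserved]
(D) a_n*b_n  ->  (b_n)*(a_n) = a_n*b_n   [conserved]

Only (D) a_n*b_n returns to itself after one step, so it is the conserved quantity.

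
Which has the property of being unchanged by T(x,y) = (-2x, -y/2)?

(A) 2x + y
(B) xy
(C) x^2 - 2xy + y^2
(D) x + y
B

An expression E(x,y) is invariant under T if E(T(x,y)) = E(x,y). Here T(x,y) = (-2x, -y/2).
Substitute the transformed coordinates into each option and compare with the original:
(A) 2x + y  ->  2(-2x) + (-y/2) = -4x - y/2   [differs from 2x + y: not invariant]
(B) xy  ->  (-2x)(-y/2) = xy   [equals xy: invariant]
(C) x^2 - 2xy + y^2  ->  (-2x)^2 - 2(-2x)(-y/2) + (-y/2)^2 = 4x^2 - 2xy + y^2/4   [differs from x^2 - 2xy + y^2: not invariant]
(D) x + y  ->  (-2x) + (-y/2) = -2x - y/2   [differs from x + y: not invariant]

Only option (B), xy, is unchanged by the transformation.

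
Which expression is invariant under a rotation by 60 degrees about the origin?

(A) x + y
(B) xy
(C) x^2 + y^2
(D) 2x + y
C

A rotation by 60 degrees sends (x, y) to (x/2 - sqrt(3)y/2, sqrt(3)x/2 + y/2).
Substitute the transformed coordinates into each option and compare with the original:
(A) x + y  ->  (x/2 - sqrt(3)y/2) + (sqrt(3)x/2 + y/2) = x/2 + sqrt(3)x/2 - sqrt(3)y/2 + y/2   [differs from x + y: not invariant]
(B) xy  ->  (x/2 - sqrt(3)y/2)(sqrt(3)x/2 + y/2) = sqrt(3)x^2/4 - xy/2 - sqrt(3)y^2/4   [differs from xy: not invariant]
(C) x^2 + y^2  ->  (x/2 - sqrt(3)y/2)^2 + (sqrt(3)x/2 + y/2)^2 = x^2 + y^2   [equals x^2 + y^2: invariant]
(D) 2x + y  ->  2(x/2 - sqrt(3)y/2) + (sqrt(3)x/2 + y/2) = sqrt(3)x/2 + x - sqrt(3)y + y/2   [differs from 2x + y: not invariant]

Only option (C), x^2 + y^2, is unchanged by the transformation.
Geometrically, x^2 + y^2 is the squared distance from the origin, which every rotation about the origin preserves.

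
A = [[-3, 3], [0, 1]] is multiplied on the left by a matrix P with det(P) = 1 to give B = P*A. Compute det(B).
-3

By the multiplicative property of determinants, det(B) = det(P*A) = det(P) * det(A) = det(A),
so the determinant is invariant under multiplication by any determinant-1 matrix; we just need det(A).

det(A) = (-3)(1) - (3)(0) = -3 - 0 = -3

Therefore det(B) = 1 * (-3) = -3.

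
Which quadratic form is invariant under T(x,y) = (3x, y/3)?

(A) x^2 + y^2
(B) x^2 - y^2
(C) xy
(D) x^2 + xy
C

T multiplies x by 3 and divides y by 3.
Substitute the transformed coordinates into each option and compare with the original:
(A) x^2 + y^2  ->  (3x)^2 + (y/3)^2 = 9x^2 + y^2/9   [differs from x^2 + y^2: not invariant]
(B) x^2 - y^2  ->  (3x)^2 - (y/3)^2 = 9x^2 - y^2/9   [differs from x^2 - y^2: not invariant]
(C) xy  ->  (3x)(y/3) = xy   [equals xy: invariant]
(D) x^2 + xy  ->  (3x)^2 + (3x)(y/3) = 9x^2 + xy   [differs from x^2 + xy: not invariant]

Only option (C), xy, is unchanged by the transformation.
The factors 3 and 1/3 cancel only in the pure product xy.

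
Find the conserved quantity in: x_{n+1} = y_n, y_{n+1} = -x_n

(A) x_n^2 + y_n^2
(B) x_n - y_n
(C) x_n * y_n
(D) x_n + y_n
A

For the recurrence x_{n+1} = y_n, y_{n+1} = -x_n:

x_{n+1}^2 + y_{n+1}^2 = y_n^2 + (-x_n)^2 = x_n^2 + y_n^2
The sum of squares is conserved (like energy in a harmonic oscillator).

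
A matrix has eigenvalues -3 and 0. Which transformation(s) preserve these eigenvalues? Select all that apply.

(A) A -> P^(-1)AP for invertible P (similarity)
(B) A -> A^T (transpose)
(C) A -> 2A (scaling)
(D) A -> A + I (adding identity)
A and B

Eigenvalues are preserved by:
1. Similarity transformations: A -> P^(-1)AP (same characteristic polynomial)
2. Transpose: A^T has the same eigenvalues as A

Eigenvalues are NOT preserved by:
- Adding identity: eigenvalues become -3+1, 0+1
- Scaling: eigenvalues become -6, 0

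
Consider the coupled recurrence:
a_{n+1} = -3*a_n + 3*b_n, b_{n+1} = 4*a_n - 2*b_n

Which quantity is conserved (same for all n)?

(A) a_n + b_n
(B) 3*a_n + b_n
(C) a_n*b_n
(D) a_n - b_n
A

Replace a_n by a_{n+1} = -3*a_n + 3*b_n and b_n by b_{n+1} = 4*a_n - 2*b_n in each option and simplify:
(A) a_n + b_n  ->  (-3*a_n + 3*b_n) + (4*a_n - 2*b_n) = a_n + b_n   [conserved]
(B) 3*a_n + b_n  ->  3*(-3*a_n + 3*b_n) + (4*a_n - 2*b_n) = -5*a_n + 7*b_n   [not conserved]
(C) a_n*b_n  ->  (-3*a_n + 3*b_n)*(4*a_n - 2*b_n) = -12*a_n^2 + 18*a_n*b_n - 6*b_n^2   [not conserved]
(D) a_n - b_n  ->  (-3*a_n + 3*b_n) - (4*a_n - 2*b_n) = -7*a_n + 5*b_n   [not conserved]

Only (A) a_n + b_n returns to itself after one step, so it is the conserved quantity.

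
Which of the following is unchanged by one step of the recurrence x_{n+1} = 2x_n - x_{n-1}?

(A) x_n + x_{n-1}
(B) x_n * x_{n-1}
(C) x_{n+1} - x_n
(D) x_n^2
C

For the recurrence x_{n+1} = 2x_n - x_{n-1}:

If x_{n+1} = 2x_n - x_{n-1}, then:
x_{n+1} - x_n = x_n - x_{n-1}
The first difference is constant throughout the sequence.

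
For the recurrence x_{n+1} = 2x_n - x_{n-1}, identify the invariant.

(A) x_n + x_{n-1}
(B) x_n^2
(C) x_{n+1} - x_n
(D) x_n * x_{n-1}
C

For the recurrence x_{n+1} = 2x_n - x_{n-1}:

If x_{n+1} = 2x_n - x_{n-1}, then:
x_{n+1} - x_n = x_n - x_{n-1}
The first difference is constant throughout the sequence.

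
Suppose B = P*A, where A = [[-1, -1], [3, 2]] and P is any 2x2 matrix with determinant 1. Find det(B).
1

By the multiplicative property of determinants, det(B) = det(P*A) = det(P) * det(A) = det(A),
so the determinant is invariant under multiplication by any determinant-1 matrix; we just need det(A).

det(A) = (-1)(2) - (-1)(3) = -2 - (-3) = 1

Therefore det(B) = 1 * 1 = 1.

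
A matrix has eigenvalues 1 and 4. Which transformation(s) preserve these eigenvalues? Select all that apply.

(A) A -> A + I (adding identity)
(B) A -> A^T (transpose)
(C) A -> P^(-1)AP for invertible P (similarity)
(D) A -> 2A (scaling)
B and C

Eigenvalues are preserved by:
1. Similarity transformations: A -> P^(-1)AP (same characteristic polynomial)
2. Transpose: A^T has the same eigenvalues as A

Eigenvalues are NOT preserved by:
- Adding identity: eigenvalues become 1+1, 4+1
- Scaling: eigenvalues become 2, 8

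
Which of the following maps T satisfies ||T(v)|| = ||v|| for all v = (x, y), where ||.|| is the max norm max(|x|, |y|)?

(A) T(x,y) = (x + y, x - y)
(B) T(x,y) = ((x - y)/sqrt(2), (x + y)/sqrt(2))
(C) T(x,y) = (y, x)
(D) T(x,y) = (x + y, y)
C

A transformation preserves a norm if ||T(v)|| = ||v|| for every v; a single vector where the norm changes rules an option out.

(A) T(x,y) = (x + y, x - y): v = (1, 1) has norm max(|1|, |1|) = 1, but T(v) = (2, 0) has norm 2 -- not preserved.
(B) T(x,y) = ((x - y)/sqrt(2), (x + y)/sqrt(2)): v = (1, 0) has norm max(|1|, |0|) = 1, but T(v) = (sqrt(2)/2, sqrt(2)/2) has norm sqrt(2)/2 -- not preserved.
(C) T(x,y) = (y, x): preserves the norm -- it only permutes the coordinates and/or flips signs, which leaves max(|x|, |y|) unchanged.
(D) T(x,y) = (x + y, y): v = (1, 1) has norm max(|1|, |1|) = 1, but T(v) = (2, 1) has norm 2 -- not preserved.

Therefore the answer is (C).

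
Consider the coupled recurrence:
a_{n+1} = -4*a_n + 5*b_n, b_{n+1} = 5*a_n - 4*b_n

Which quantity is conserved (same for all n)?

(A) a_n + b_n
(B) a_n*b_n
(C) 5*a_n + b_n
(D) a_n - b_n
A

Replace a_n by a_{n+1} = -4*a_n + 5*b_n and b_n by b_{n+1} = 5*a_n - 4*b_n in each option and simplify:
(A) a_n + b_n  ->  (-4*a_n + 5*b_n) + (5*a_n - 4*b_n) = a_n + b_n   [conserved]
(B) a_n*b_n  ->  (-4*a_n + 5*b_n)*(5*a_n - 4*b_n) = -20*a_n^2 + 41*a_n*b_n - 20*b_n^2   [not conserved]
(C) 5*a_n + b_n  ->  5*(-4*a_n + 5*b_n) + (5*a_n - 4*b_n) = -15*a_n + 21*b_n   [not conserved]
(D) a_n - b_n  ->  (-4*a_n + 5*b_n) - (5*a_n - 4*b_n) = -9*a_n + 9*b_n   [not conserved]

Only (A) a_n + b_n returns to itself after one step, so it is the conserved quantity.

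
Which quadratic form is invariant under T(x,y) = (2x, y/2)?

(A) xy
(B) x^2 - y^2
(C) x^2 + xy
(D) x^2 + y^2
A

T multiplies x by 2 and divides y by 2.
Substitute the transformed coordinates into each option and compare with the original:
(A) xy  ->  (2x)(y/2) = xy   [equals xy: invariant]
(B) x^2 - y^2  ->  (2x)^2 - (y/2)^2 = 4x^2 - y^2/4   [differs from x^2 - y^2: not invariant]
(C) x^2 + xy  ->  (2x)^2 + (2x)(y/2) = 4x^2 + xy   [differs from x^2 + xy: not invariant]
(D) x^2 + y^2  ->  (2x)^2 + (y/2)^2 = 4x^2 + y^2/4   [differs from x^2 + y^2: not invariant]

Only option (A), xy, is unchanged by the transformation.
The factors 2 and 1/2 cancel only in the pure product xy.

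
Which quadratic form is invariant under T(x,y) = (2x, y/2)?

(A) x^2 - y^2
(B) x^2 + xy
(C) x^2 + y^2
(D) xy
D

T multiplies x by 2 and divides y by 2.
Substitute the transformed coordinates into each option and compare with the original:
(A) x^2 - y^2  ->  (2x)^2 - (y/2)^2 = 4x^2 - y^2/4   [differs from x^2 - y^2: not invariant]
(B) x^2 + xy  ->  (2x)^2 + (2x)(y/2) = 4x^2 + xy   [differs from x^2 + xy: not invariant]
(C) x^2 + y^2  ->  (2x)^2 + (y/2)^2 = 4x^2 + y^2/4   [differs from x^2 + y^2: not invariant]
(D) xy  ->  (2x)(y/2) = xy   [equals xy: invariant]

Only option (D), xy, is unchanged by the transformation.
The factors 2 and 1/2 cancel only in the pure product xy.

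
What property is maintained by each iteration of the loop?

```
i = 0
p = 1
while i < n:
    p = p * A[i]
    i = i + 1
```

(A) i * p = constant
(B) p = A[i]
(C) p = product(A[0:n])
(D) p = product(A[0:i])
D

A loop invariant must hold before the first iteration and be re-established by every execution of the body.

(D) p = product(A[0:i]): Initially i = 0 and p = 1 = product of the empty slice A[0:0]. If p = product(A[0:i]) holds at the top of an iteration, the body sets p to product(A[0:i]) * A[i] = product(A[0:i+1]) and then i to i+1, so the property is restored. At exit i = n, giving p = product(A[0:n]).

The other options fail:
(A) i * p = constant: initially i * p = 0, but after one iteration it is 1 * A[0], which is nonzero in general.
(B) p = A[i]: after the first iteration p = A[0] but i = 1; in general p is a product of several elements, not a single one.
(C) p = product(A[0:n]): false before the loop (p = 1, not the full product) -- it only becomes true at exit.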